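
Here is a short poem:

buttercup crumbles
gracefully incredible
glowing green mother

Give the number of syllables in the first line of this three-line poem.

The first line: "buttercup crumbles": 3+2 = 5

5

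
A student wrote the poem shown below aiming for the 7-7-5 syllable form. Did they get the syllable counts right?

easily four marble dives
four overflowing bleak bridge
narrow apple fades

Yes

Line 1: easily (3), four (1), marble (2), dives (1) → 7 ✓
Line 2: four (1), overflowing (4), bleak (1), bridge (1) → 7 ✓
Line 3: narrow (2), apple (2), fades (1) → 5 ✓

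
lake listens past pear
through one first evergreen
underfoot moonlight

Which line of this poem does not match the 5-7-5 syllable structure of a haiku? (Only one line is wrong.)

The second line

Line 1: "lake listens past pear": 1+2+1+1 = 5 ✓
Line 2: "through one first evergreen": 1+1+1+3 = 6 (expected 7)
Line 3: "underfoot moonlight": 3+2 = 5 ✓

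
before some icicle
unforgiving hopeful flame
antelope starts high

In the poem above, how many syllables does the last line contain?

The last line: antelope(3) + starts(1) + high(1) = 5

5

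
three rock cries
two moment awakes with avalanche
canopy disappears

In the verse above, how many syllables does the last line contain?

The last line: canopy(3) + disappears(3) = 6

6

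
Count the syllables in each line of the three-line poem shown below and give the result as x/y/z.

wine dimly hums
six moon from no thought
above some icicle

Line 1: "wine dimly hums": 1+2+1 = 4
Line 2: "six moon from no thought": 1+1+1+1+1 = 5
Line 3: "above some icicle": 2+1+3 = 6

4/5/6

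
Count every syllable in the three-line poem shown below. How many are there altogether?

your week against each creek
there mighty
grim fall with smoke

13

Line 1: "your week against each creek": 1+1+2+1+1 = 6
Line 2: "there mighty": 1+2 = 3
Line 3: "grim fall with smoke": 1+1+1+1 = 4
Total: 6 + 3 + 4 = 13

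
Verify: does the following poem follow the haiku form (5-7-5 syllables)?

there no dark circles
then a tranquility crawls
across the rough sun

Yes

Line 1: there (1), no (1), dark (1), circles (2) → 5 ✓
Line 2: then (1), a (1), tranquility (4), crawls (1) → 7 ✓
Line 3: across (2), the (1), rough (1), sun (1) → 5 ✓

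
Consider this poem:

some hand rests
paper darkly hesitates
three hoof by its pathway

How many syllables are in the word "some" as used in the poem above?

"some" has 1 syllable.

1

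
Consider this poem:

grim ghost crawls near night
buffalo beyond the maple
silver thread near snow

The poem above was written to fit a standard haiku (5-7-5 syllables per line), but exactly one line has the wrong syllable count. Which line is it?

Line 1: grim (1), ghost (1), crawls (1), near (1), night (1) → 5 ✓
Line 2: buffalo (3), beyond (2), the (1), maple (2) → 8 (expected 7)
Line 3: silver (2), thread (1), near (1), snow (1) → 5 ✓

Line 2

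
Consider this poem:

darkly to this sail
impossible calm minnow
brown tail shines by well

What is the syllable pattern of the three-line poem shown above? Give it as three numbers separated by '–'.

5–7–5

Line 1: darkly (2), to (1), this (1), sail (1) → 5
Line 2: impossible (4), calm (1), minnow (2) → 7
Line 3: brown (1), tail (1), shines (1), by (1), well (1) → 5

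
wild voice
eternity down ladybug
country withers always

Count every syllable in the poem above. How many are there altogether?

Line 1: wild (1), voice (1) → 2
Line 2: eternity (4), down (1), ladybug (3) → 8
Line 3: country (2), withers (2), always (2) → 6
Total: 2 + 8 + 6 = 16

16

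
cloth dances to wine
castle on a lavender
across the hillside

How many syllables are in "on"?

1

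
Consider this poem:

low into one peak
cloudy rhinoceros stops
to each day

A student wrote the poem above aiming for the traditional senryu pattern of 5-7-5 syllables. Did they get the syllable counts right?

Line 1: low (1), into (2), one (1), peak (1) → 5 ✓
Line 2: cloudy (2), rhinoceros (4), stops (1) → 7 ✓
Line 3: to (1), each (1), day (1) → 3 (expected 5)

No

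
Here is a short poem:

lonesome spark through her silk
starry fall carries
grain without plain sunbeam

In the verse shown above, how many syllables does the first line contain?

The first line: lonesome(2) + spark(1) + through(1) + her(1) + silk(1) = 6

6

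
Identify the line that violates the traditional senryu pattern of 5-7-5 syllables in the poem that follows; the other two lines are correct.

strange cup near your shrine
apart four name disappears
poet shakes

Line 1: strange (1), cup (1), near (1), your (1), shrine (1) → 5 ✓
Line 2: apart (2), four (1), name (1), disappears (3) → 7 ✓
Line 3: poet (2), shakes (1) → 3 (expected 5)

The third line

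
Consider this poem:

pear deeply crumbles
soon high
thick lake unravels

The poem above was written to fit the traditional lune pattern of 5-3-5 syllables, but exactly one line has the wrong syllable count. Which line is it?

The second line

Line 1: "pear deeply crumbles": 1+2+2 = 5 ✓
Line 2: "soon high": 1+1 = 2 (expected 3)
Line 3: "thick lake unravels": 1+1+3 = 5 ✓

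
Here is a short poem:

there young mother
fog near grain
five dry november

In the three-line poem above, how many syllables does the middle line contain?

The middle line: "fog near grain": 1+1+1 = 3

3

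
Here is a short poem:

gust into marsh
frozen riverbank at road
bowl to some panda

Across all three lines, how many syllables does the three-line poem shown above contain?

16

Line 1: gust (1), into (2), marsh (1) → 4
Line 2: frozen (2), riverbank (3), at (1), road (1) → 7
Line 3: bowl (1), to (1), some (1), panda (2) → 5
Total: 4 + 7 + 5 = 16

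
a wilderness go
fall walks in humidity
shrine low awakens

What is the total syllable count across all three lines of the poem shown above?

Line 1: a(1) + wilderness(3) + go(1) = 5
Line 2: fall(1) + walks(1) + in(1) + humidity(4) = 7
Line 3: shrine(1) + low(1) + awakens(3) = 5
Total: 5 + 7 + 5 = 17

17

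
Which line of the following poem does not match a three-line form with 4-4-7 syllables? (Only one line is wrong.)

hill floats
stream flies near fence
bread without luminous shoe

Line 1

Line 1: "hill floats": 1+1 = 2 (expected 4)
Line 2: "stream flies near fence": 1+1+1+1 = 4 ✓
Line 3: "bread without luminous shoe": 1+2+3+1 = 7 ✓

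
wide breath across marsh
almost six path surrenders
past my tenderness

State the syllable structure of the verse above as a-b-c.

5-7-5

Line 1: "wide breath across marsh": 1+1+2+1 = 5
Line 2: "almost six path surrenders": 2+1+1+3 = 7
Line 3: "past my tenderness": 1+1+3 = 5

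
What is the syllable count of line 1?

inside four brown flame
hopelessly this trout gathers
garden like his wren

Line 1: inside(2) + four(1) + brown(1) + flame(1) = 5

5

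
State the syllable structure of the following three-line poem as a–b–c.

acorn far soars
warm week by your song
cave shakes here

Line 1: acorn (2), far (1), soars (1) → 4
Line 2: warm (1), week (1), by (1), your (1), song (1) → 5
Line 3: cave (1), shakes (1), here (1) → 3

4–5–3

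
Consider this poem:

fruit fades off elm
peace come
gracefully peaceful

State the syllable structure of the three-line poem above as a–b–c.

4–2–5

Line 1: fruit (1), fades (1), off (1), elm (1) → 4
Line 2: peace (1), come (1) → 2
Line 3: gracefully (3), peaceful (2) → 5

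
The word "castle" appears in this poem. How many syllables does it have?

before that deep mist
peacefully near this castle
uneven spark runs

"castle" has 2 syllables.

2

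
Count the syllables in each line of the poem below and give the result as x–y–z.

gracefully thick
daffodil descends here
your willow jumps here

Line 1: gracefully(3) + thick(1) = 4
Line 2: daffodil(3) + descends(2) + here(1) = 6
Line 3: your(1) + willow(2) + jumps(1) + here(1) = 5

4–6–5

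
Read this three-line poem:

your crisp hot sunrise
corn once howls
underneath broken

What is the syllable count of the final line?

The final line: underneath(3) + broken(2) = 5

5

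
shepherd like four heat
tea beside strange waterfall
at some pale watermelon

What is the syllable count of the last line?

7

The last line: "at some pale watermelon": 1+1+1+4 = 7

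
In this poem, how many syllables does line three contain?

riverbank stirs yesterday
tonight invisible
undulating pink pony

7

Line three: undulating (4), pink (1), pony (2) → 7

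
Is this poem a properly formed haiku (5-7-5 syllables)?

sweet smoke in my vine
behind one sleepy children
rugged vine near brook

Yes

Line 1: sweet (1), smoke (1), in (1), my (1), vine (1) → 5 ✓
Line 2: behind (2), one (1), sleepy (2), children (2) → 7 ✓
Line 3: rugged (2), vine (1), near (1), brook (1) → 5 ✓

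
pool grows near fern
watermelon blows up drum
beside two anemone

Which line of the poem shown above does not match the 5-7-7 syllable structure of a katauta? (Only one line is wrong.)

Line 1

Line 1: "pool grows near fern": 1+1+1+1 = 4 (expected 5)
Line 2: "watermelon blows up drum": 4+1+1+1 = 7 ✓
Line 3: "beside two anemone": 2+1+4 = 7 ✓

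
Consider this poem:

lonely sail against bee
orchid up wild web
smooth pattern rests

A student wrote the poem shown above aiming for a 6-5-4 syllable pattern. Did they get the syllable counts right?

Yes

Line 1: lonely(2) + sail(1) + against(2) + bee(1) = 6 ✓
Line 2: orchid(2) + up(1) + wild(1) + web(1) = 5 ✓
Line 3: smooth(1) + pattern(2) + rests(1) = 4 ✓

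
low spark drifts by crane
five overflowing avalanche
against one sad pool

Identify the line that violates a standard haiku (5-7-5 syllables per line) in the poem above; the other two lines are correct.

Line 2

Line 1: low (1), spark (1), drifts (1), by (1), crane (1) → 5 ✓
Line 2: five (1), overflowing (4), avalanche (3) → 8 (expected 7)
Line 3: against (2), one (1), sad (1), pool (1) → 5 ✓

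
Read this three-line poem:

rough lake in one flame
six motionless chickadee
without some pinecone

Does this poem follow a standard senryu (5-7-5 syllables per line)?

Line 1: "rough lake in one flame": 1+1+1+1+1 = 5 ✓
Line 2: "six motionless chickadee": 1+3+3 = 7 ✓
Line 3: "without some pinecone": 2+1+2 = 5 ✓

Yes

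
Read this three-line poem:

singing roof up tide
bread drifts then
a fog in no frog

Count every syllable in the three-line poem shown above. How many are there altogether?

13

Line 1: singing (2), roof (1), up (1), tide (1) → 5
Line 2: bread (1), drifts (1), then (1) → 3
Line 3: a (1), fog (1), in (1), no (1), frog (1) → 5
Total: 5 + 3 + 5 = 13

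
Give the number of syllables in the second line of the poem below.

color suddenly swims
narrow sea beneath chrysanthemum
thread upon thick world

The second line: narrow(2) + sea(1) + beneath(2) + chrysanthemum(4) = 9

9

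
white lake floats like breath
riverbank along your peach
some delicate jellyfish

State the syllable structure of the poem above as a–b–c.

5–7–7

Line 1: white (1), lake (1), floats (1), like (1), breath (1) → 5
Line 2: riverbank (3), along (2), your (1), peach (1) → 7
Line 3: some (1), delicate (3), jellyfish (3) → 7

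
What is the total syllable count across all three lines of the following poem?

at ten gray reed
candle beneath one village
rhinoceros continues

Line 1: "at ten gray reed": 1+1+1+1 = 4
Line 2: "candle beneath one village": 2+2+1+2 = 7
Line 3: "rhinoceros continues": 4+3 = 7
Total: 4 + 7 + 7 = 18

18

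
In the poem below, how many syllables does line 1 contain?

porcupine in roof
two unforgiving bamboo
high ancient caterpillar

5

Line 1: porcupine (3), in (1), roof (1) → 5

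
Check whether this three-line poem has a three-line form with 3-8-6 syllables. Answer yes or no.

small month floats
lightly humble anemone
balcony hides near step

Line 1: small(1) + month(1) + floats(1) = 3 ✓
Line 2: lightly(2) + humble(2) + anemone(4) = 8 ✓
Line 3: balcony(3) + hides(1) + near(1) + step(1) = 6 ✓

Yes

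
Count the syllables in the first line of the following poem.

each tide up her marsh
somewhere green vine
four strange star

5

The first line: each(1) + tide(1) + up(1) + her(1) + marsh(1) = 5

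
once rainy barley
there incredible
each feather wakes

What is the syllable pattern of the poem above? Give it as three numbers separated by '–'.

5–5–4

Line 1: once(1) + rainy(2) + barley(2) = 5
Line 2: there(1) + incredible(4) = 5
Line 3: each(1) + feather(2) + wakes(1) = 4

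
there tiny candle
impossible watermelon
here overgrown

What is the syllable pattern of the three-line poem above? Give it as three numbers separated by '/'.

5/8/4

Line 1: there(1) + tiny(2) + candle(2) = 5
Line 2: impossible(4) + watermelon(4) = 8
Line 3: here(1) + overgrown(3) = 4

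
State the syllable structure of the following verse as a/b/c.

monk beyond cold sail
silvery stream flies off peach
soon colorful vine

Line 1: "monk beyond cold sail": 1+2+1+1 = 5
Line 2: "silvery stream flies off peach": 3+1+1+1+1 = 7
Line 3: "soon colorful vine": 1+3+1 = 5

5/7/5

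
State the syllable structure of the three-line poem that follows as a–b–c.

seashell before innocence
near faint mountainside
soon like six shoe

7–5–4

Line 1: "seashell before innocence": 2+2+3 = 7
Line 2: "near faint mountainside": 1+1+3 = 5
Line 3: "soon like six shoe": 1+1+1+1 = 4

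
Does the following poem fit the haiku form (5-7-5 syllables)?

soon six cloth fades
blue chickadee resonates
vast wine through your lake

Line 1: soon(1) + six(1) + cloth(1) + fades(1) = 4 (expected 5)
Line 2: blue(1) + chickadee(3) + resonates(3) = 7 ✓
Line 3: vast(1) + wine(1) + through(1) + your(1) + lake(1) = 5 ✓

No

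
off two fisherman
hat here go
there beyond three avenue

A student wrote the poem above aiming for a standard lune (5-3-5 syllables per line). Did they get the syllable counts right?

Line 1: off (1), two (1), fisherman (3) → 5 ✓
Line 2: hat (1), here (1), go (1) → 3 ✓
Line 3: there (1), beyond (2), three (1), avenue (3) → 7 (expected 5)

No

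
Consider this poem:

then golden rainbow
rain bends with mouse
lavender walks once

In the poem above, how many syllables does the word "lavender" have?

3

"lavender" has 3 syllables.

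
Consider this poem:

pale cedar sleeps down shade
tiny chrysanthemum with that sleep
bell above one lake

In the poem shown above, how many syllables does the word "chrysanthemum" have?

4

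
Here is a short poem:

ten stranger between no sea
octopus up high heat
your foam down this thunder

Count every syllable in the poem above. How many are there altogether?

Line 1: "ten stranger between no sea": 1+2+2+1+1 = 7
Line 2: "octopus up high heat": 3+1+1+1 = 6
Line 3: "your foam down this thunder": 1+1+1+1+2 = 6
Total: 7 + 6 + 6 = 19

19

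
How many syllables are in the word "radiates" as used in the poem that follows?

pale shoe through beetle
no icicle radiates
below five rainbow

3

"radiates" has 3 syllables.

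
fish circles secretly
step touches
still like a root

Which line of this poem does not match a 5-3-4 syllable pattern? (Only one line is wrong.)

Line 1

Line 1: fish(1) + circles(2) + secretly(3) = 6 (expected 5)
Line 2: step(1) + touches(2) = 3 ✓
Line 3: still(1) + like(1) + a(1) + root(1) = 4 ✓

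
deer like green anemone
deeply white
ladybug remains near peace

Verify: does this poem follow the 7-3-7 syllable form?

Yes

Line 1: deer(1) + like(1) + green(1) + anemone(4) = 7 ✓
Line 2: deeply(2) + white(1) = 3 ✓
Line 3: ladybug(3) + remains(2) + near(1) + peace(1) = 7 ✓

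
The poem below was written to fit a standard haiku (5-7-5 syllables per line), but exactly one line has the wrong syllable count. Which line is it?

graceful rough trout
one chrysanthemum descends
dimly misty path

Line 1: graceful (2), rough (1), trout (1) → 4 (expected 5)
Line 2: one (1), chrysanthemum (4), descends (2) → 7 ✓
Line 3: dimly (2), misty (2), path (1) → 5 ✓

The first line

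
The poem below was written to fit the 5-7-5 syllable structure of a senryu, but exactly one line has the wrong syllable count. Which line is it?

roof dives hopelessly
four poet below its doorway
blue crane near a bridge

Line 1: roof(1) + dives(1) + hopelessly(3) = 5 ✓
Line 2: four(1) + poet(2) + below(2) + its(1) + doorway(2) = 8 (expected 7)
Line 3: blue(1) + crane(1) + near(1) + a(1) + bridge(1) = 5 ✓

Line 2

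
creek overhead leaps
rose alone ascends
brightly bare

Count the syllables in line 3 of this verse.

3

Line 3: brightly (2), bare (1) → 3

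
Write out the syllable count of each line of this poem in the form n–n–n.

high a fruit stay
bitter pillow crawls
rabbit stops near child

4–5–5

Line 1: high(1) + a(1) + fruit(1) + stay(1) = 4
Line 2: bitter(2) + pillow(2) + crawls(1) = 5
Line 3: rabbit(2) + stops(1) + near(1) + child(1) = 5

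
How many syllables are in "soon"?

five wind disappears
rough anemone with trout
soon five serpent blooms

"soon" has 1 syllable.

1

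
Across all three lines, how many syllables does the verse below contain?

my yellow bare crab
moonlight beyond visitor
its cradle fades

16

Line 1: my (1), yellow (2), bare (1), crab (1) → 5
Line 2: moonlight (2), beyond (2), visitor (3) → 7
Line 3: its (1), cradle (2), fades (1) → 4
Total: 5 + 7 + 4 = 16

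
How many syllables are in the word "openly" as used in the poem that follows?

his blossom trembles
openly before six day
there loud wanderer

"openly" has 3 syllables.

3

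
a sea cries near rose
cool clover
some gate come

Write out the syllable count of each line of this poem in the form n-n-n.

Line 1: a (1), sea (1), cries (1), near (1), rose (1) → 5
Line 2: cool (1), clover (2) → 3
Line 3: some (1), gate (1), come (1) → 3

5-3-3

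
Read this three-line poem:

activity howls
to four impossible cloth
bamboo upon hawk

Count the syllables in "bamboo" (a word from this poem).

2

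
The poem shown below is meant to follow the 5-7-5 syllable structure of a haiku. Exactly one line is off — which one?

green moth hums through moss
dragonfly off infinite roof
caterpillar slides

Line 1: green (1), moth (1), hums (1), through (1), moss (1) → 5 ✓
Line 2: dragonfly (3), off (1), infinite (3), roof (1) → 8 (expected 7)
Line 3: caterpillar (4), slides (1) → 5 ✓

Line 2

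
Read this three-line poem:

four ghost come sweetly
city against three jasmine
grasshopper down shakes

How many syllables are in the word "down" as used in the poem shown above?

1

"down" has 1 syllable.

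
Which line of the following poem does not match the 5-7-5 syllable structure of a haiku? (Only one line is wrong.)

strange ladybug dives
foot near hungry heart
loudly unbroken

The second line

Line 1: strange(1) + ladybug(3) + dives(1) = 5 ✓
Line 2: foot(1) + near(1) + hungry(2) + heart(1) = 5 (expected 7)
Line 3: loudly(2) + unbroken(3) = 5 ✓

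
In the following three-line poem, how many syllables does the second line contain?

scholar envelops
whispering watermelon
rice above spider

7

The second line: whispering (3), watermelon (4) → 7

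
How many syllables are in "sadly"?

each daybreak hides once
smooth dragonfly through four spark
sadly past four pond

2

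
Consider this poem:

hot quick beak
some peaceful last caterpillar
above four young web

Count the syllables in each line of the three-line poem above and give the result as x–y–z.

Line 1: hot(1) + quick(1) + beak(1) = 3
Line 2: some(1) + peaceful(2) + last(1) + caterpillar(4) = 8
Line 3: above(2) + four(1) + young(1) + web(1) = 5

3–8–5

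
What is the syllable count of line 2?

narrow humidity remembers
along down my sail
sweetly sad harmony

5

Line 2: "along down my sail": 2+1+1+1 = 5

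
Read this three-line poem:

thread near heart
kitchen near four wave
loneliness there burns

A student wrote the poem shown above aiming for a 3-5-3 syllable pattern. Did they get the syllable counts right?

No

Line 1: "thread near heart": 1+1+1 = 3 ✓
Line 2: "kitchen near four wave": 2+1+1+1 = 5 ✓
Line 3: "loneliness there burns": 3+1+1 = 5 (expected 3)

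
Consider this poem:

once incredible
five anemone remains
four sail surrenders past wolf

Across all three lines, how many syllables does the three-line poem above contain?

19

Line 1: once(1) + incredible(4) = 5
Line 2: five(1) + anemone(4) + remains(2) = 7
Line 3: four(1) + sail(1) + surrenders(3) + past(1) + wolf(1) = 7
Total: 5 + 7 + 7 = 19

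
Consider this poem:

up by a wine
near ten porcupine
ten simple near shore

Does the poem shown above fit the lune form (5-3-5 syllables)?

No

Line 1: up(1) + by(1) + a(1) + wine(1) = 4 (expected 5)
Line 2: near(1) + ten(1) + porcupine(3) = 5 (expected 3)
Line 3: ten(1) + simple(2) + near(1) + shore(1) = 5 ✓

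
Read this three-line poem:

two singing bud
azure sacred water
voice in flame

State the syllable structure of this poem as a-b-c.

4-6-3

Line 1: two(1) + singing(2) + bud(1) = 4
Line 2: azure(2) + sacred(2) + water(2) = 6
Line 3: voice(1) + in(1) + flame(1) = 3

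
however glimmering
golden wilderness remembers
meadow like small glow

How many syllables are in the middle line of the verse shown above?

The middle line: golden (2), wilderness (3), remembers (3) → 8

8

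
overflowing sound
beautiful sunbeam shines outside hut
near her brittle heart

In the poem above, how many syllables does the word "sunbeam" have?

"sunbeam" has 2 syllables.

2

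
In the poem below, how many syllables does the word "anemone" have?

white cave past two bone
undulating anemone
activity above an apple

4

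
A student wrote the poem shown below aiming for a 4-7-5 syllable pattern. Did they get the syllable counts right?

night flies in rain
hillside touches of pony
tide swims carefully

Yes

Line 1: night (1), flies (1), in (1), rain (1) → 4 ✓
Line 2: hillside (2), touches (2), of (1), pony (2) → 7 ✓
Line 3: tide (1), swims (1), carefully (3) → 5 ✓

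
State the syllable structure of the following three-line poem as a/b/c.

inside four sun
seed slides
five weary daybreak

4/2/5

Line 1: "inside four sun": 2+1+1 = 4
Line 2: "seed slides": 1+1 = 2
Line 3: "five weary daybreak": 1+2+2 = 5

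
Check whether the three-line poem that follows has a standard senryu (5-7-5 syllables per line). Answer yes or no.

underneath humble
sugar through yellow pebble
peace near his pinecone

Yes

Line 1: "underneath humble": 3+2 = 5 ✓
Line 2: "sugar through yellow pebble": 2+1+2+2 = 7 ✓
Line 3: "peace near his pinecone": 1+1+1+2 = 5 ✓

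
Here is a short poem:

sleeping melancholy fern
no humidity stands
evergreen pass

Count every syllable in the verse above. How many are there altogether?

17

Line 1: "sleeping melancholy fern": 2+4+1 = 7
Line 2: "no humidity stands": 1+4+1 = 6
Line 3: "evergreen pass": 3+1 = 4
Total: 7 + 6 + 4 = 17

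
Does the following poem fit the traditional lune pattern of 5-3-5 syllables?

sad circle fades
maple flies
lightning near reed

Line 1: sad (1), circle (2), fades (1) → 4 (expected 5)
Line 2: maple (2), flies (1) → 3 ✓
Line 3: lightning (2), near (1), reed (1) → 4 (expected 5)

No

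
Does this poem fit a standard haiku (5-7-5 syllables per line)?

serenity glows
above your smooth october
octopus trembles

Line 1: serenity(4) + glows(1) = 5 ✓
Line 2: above(2) + your(1) + smooth(1) + october(3) = 7 ✓
Line 3: octopus(3) + trembles(2) = 5 ✓

Yes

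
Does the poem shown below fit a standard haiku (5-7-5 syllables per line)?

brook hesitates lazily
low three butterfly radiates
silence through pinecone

No

Line 1: "brook hesitates lazily": 1+3+3 = 7 (expected 5)
Line 2: "low three butterfly radiates": 1+1+3+3 = 8 (expected 7)
Line 3: "silence through pinecone": 2+1+2 = 5 ✓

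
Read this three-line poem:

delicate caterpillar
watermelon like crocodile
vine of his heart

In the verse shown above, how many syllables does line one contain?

Line one: "delicate caterpillar": 3+4 = 7

7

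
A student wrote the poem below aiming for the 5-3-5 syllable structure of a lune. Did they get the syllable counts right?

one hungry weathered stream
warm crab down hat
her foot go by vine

No

Line 1: one (1), hungry (2), weathered (2), stream (1) → 6 (expected 5)
Line 2: warm (1), crab (1), down (1), hat (1) → 4 (expected 3)
Line 3: her (1), foot (1), go (1), by (1), vine (1) → 5 ✓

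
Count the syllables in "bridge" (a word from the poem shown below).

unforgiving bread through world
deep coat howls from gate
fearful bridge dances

1

"bridge" has 1 syllable.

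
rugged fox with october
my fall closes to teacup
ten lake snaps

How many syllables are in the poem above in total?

Line 1: rugged(2) + fox(1) + with(1) + october(3) = 7
Line 2: my(1) + fall(1) + closes(2) + to(1) + teacup(2) = 7
Line 3: ten(1) + lake(1) + snaps(1) = 3
Total: 7 + 7 + 3 = 17

17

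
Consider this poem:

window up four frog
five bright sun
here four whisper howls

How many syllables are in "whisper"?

2

"whisper" has 2 syllables.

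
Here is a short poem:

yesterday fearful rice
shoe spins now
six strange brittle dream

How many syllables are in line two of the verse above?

3

Line two: shoe(1) + spins(1) + now(1) = 3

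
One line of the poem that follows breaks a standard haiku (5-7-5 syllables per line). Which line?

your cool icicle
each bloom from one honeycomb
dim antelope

Line 3

Line 1: your(1) + cool(1) + icicle(3) = 5 ✓
Line 2: each(1) + bloom(1) + from(1) + one(1) + honeycomb(3) = 7 ✓
Line 3: dim(1) + antelope(3) = 4 (expected 5)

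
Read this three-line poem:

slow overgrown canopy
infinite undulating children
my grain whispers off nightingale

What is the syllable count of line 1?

7

Line 1: "slow overgrown canopy": 1+3+3 = 7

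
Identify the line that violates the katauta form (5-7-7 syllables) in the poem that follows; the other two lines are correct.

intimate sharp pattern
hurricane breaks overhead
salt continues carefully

Line 1: intimate (3), sharp (1), pattern (2) → 6 (expected 5)
Line 2: hurricane (3), breaks (1), overhead (3) → 7 ✓
Line 3: salt (1), continues (3), carefully (3) → 7 ✓

The first line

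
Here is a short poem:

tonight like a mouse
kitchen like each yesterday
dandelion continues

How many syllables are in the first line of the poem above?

5

The first line: tonight(2) + like(1) + a(1) + mouse(1) = 5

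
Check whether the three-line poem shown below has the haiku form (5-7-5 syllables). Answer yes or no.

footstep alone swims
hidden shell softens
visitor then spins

No

Line 1: "footstep alone swims": 2+2+1 = 5 ✓
Line 2: "hidden shell softens": 2+1+2 = 5 (expected 7)
Line 3: "visitor then spins": 3+1+1 = 5 ✓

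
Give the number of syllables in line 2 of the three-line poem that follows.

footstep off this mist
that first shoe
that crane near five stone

Line 2: that(1) + first(1) + shoe(1) = 3

3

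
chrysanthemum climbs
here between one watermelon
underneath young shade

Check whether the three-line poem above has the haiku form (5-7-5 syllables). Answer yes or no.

Line 1: chrysanthemum(4) + climbs(1) = 5 ✓
Line 2: here(1) + between(2) + one(1) + watermelon(4) = 8 (expected 7)
Line 3: underneath(3) + young(1) + shade(1) = 5 ✓

No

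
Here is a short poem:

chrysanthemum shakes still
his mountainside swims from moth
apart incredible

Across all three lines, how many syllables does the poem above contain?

19

Line 1: "chrysanthemum shakes still": 4+1+1 = 6
Line 2: "his mountainside swims from moth": 1+3+1+1+1 = 7
Line 3: "apart incredible": 2+4 = 6
Total: 6 + 7 + 6 = 19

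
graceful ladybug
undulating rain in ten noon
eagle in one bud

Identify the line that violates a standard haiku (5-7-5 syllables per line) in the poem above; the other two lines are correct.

Line 1: graceful (2), ladybug (3) → 5 ✓
Line 2: undulating (4), rain (1), in (1), ten (1), noon (1) → 8 (expected 7)
Line 3: eagle (2), in (1), one (1), bud (1) → 5 ✓

The second line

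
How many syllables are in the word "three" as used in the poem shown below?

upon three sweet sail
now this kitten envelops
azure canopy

"three" has 1 syllable.

1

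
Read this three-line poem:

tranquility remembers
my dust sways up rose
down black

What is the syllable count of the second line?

The second line: "my dust sways up rose": 1+1+1+1+1 = 5

5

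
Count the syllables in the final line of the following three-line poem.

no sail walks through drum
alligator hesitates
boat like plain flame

The final line: boat (1), like (1), plain (1), flame (1) → 4

4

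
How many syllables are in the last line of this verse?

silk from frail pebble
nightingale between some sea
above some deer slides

The last line: "above some deer slides": 2+1+1+1 = 5

5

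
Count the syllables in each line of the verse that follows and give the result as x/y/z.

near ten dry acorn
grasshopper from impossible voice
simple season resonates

Line 1: "near ten dry acorn": 1+1+1+2 = 5
Line 2: "grasshopper from impossible voice": 3+1+4+1 = 9
Line 3: "simple season resonates": 2+2+3 = 7

5/9/7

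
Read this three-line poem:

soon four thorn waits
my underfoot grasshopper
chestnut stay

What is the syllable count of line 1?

4

Line 1: "soon four thorn waits": 1+1+1+1 = 4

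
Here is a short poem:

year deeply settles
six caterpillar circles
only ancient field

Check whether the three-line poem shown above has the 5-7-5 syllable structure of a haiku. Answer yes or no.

Yes

Line 1: "year deeply settles": 1+2+2 = 5 ✓
Line 2: "six caterpillar circles": 1+4+2 = 7 ✓
Line 3: "only ancient field": 2+2+1 = 5 ✓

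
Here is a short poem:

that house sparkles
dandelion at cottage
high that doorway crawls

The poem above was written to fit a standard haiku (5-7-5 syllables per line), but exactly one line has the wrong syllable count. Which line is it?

Line 1: that (1), house (1), sparkles (2) → 4 (expected 5)
Line 2: dandelion (4), at (1), cottage (2) → 7 ✓
Line 3: high (1), that (1), doorway (2), crawls (1) → 5 ✓

The first line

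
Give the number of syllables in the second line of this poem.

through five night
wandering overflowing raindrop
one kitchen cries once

9

The second line: "wandering overflowing raindrop": 3+4+2 = 9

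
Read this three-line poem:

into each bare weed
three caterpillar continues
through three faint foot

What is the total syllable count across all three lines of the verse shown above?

Line 1: "into each bare weed": 2+1+1+1 = 5
Line 2: "three caterpillar continues": 1+4+3 = 8
Line 3: "through three faint foot": 1+1+1+1 = 4
Total: 5 + 8 + 4 = 17

17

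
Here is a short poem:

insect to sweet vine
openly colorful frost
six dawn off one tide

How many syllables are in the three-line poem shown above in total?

17

Line 1: insect(2) + to(1) + sweet(1) + vine(1) = 5
Line 2: openly(3) + colorful(3) + frost(1) = 7
Line 3: six(1) + dawn(1) + off(1) + one(1) + tide(1) = 5
Total: 5 + 7 + 5 = 17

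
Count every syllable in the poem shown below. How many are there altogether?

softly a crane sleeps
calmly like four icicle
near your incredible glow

Line 1: softly (2), a (1), crane (1), sleeps (1) → 5
Line 2: calmly (2), like (1), four (1), icicle (3) → 7
Line 3: near (1), your (1), incredible (4), glow (1) → 7
Total: 5 + 7 + 7 = 19

19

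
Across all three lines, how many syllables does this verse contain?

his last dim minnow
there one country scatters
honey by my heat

16

Line 1: his(1) + last(1) + dim(1) + minnow(2) = 5
Line 2: there(1) + one(1) + country(2) + scatters(2) = 6
Line 3: honey(2) + by(1) + my(1) + heat(1) = 5
Total: 5 + 6 + 5 = 16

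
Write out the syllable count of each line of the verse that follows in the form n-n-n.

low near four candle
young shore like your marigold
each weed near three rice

Line 1: low (1), near (1), four (1), candle (2) → 5
Line 2: young (1), shore (1), like (1), your (1), marigold (3) → 7
Line 3: each (1), weed (1), near (1), three (1), rice (1) → 5

5-7-5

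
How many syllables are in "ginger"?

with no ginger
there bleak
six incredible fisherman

2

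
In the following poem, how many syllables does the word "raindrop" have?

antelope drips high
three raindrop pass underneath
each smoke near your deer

2

"raindrop" has 2 syllables.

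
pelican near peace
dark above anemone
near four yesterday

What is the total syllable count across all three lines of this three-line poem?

Line 1: pelican(3) + near(1) + peace(1) = 5
Line 2: dark(1) + above(2) + anemone(4) = 7
Line 3: near(1) + four(1) + yesterday(3) = 5
Total: 5 + 7 + 5 = 17

17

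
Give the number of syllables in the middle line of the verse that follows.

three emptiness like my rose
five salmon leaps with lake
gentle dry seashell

The middle line: five(1) + salmon(2) + leaps(1) + with(1) + lake(1) = 6

6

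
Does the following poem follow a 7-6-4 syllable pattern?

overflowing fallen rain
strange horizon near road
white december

Line 1: "overflowing fallen rain": 4+2+1 = 7 ✓
Line 2: "strange horizon near road": 1+3+1+1 = 6 ✓
Line 3: "white december": 1+3 = 4 ✓

Yes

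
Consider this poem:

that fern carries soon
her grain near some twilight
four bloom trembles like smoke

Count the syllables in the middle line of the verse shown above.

The middle line: "her grain near some twilight": 1+1+1+1+2 = 6

6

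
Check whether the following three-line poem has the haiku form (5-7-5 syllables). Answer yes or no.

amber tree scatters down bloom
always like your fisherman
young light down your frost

No

Line 1: "amber tree scatters down bloom": 2+1+2+1+1 = 7 (expected 5)
Line 2: "always like your fisherman": 2+1+1+3 = 7 ✓
Line 3: "young light down your frost": 1+1+1+1+1 = 5 ✓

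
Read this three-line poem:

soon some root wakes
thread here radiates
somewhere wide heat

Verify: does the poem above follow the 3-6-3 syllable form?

No

Line 1: soon(1) + some(1) + root(1) + wakes(1) = 4 (expected 3)
Line 2: thread(1) + here(1) + radiates(3) = 5 (expected 6)
Line 3: somewhere(2) + wide(1) + heat(1) = 4 (expected 3)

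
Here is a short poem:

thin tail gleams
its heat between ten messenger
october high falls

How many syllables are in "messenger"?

"messenger" has 3 syllables.

3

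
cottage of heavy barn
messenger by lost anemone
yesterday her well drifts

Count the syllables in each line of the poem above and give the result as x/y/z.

Line 1: "cottage of heavy barn": 2+1+2+1 = 6
Line 2: "messenger by lost anemone": 3+1+1+4 = 9
Line 3: "yesterday her well drifts": 3+1+1+1 = 6

6/9/6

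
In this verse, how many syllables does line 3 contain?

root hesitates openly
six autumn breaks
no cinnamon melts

Line 3: "no cinnamon melts": 1+3+1 = 5

5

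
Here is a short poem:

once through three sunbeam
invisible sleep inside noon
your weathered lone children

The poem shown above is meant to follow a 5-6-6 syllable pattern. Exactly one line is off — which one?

Line 2

Line 1: "once through three sunbeam": 1+1+1+2 = 5 ✓
Line 2: "invisible sleep inside noon": 4+1+2+1 = 8 (expected 6)
Line 3: "your weathered lone children": 1+2+1+2 = 6 ✓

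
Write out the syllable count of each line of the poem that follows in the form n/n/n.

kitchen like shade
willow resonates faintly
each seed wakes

Line 1: kitchen (2), like (1), shade (1) → 4
Line 2: willow (2), resonates (3), faintly (2) → 7
Line 3: each (1), seed (1), wakes (1) → 3

4/7/3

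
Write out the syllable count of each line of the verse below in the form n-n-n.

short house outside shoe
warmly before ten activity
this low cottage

5-9-4

Line 1: short(1) + house(1) + outside(2) + shoe(1) = 5
Line 2: warmly(2) + before(2) + ten(1) + activity(4) = 9
Line 3: this(1) + low(1) + cottage(2) = 4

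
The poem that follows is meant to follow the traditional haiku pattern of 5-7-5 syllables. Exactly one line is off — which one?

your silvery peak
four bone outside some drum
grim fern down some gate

Line 2

Line 1: your (1), silvery (3), peak (1) → 5 ✓
Line 2: four (1), bone (1), outside (2), some (1), drum (1) → 6 (expected 7)
Line 3: grim (1), fern (1), down (1), some (1), gate (1) → 5 ✓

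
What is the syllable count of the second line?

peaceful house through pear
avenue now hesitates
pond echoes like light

The second line: avenue(3) + now(1) + hesitates(3) = 7

7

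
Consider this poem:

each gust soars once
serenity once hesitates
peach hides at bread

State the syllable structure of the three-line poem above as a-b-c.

4-8-4

Line 1: "each gust soars once": 1+1+1+1 = 4
Line 2: "serenity once hesitates": 4+1+3 = 8
Line 3: "peach hides at bread": 1+1+1+1 = 4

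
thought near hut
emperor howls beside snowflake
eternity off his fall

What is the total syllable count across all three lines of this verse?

18

Line 1: thought(1) + near(1) + hut(1) = 3
Line 2: emperor(3) + howls(1) + beside(2) + snowflake(2) = 8
Line 3: eternity(4) + off(1) + his(1) + fall(1) = 7
Total: 3 + 8 + 7 = 18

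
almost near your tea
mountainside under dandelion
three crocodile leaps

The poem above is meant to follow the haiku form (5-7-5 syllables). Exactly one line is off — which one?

Line 2

Line 1: "almost near your tea": 2+1+1+1 = 5 ✓
Line 2: "mountainside under dandelion": 3+2+4 = 9 (expected 7)
Line 3: "three crocodile leaps": 1+3+1 = 5 ✓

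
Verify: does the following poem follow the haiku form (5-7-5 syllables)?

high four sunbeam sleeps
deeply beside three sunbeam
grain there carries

Line 1: high(1) + four(1) + sunbeam(2) + sleeps(1) = 5 ✓
Line 2: deeply(2) + beside(2) + three(1) + sunbeam(2) = 7 ✓
Line 3: grain(1) + there(1) + carries(2) = 4 (expected 5)

No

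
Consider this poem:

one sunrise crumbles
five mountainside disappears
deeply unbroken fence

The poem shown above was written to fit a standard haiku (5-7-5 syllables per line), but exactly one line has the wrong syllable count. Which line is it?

Line 1: "one sunrise crumbles": 1+2+2 = 5 ✓
Line 2: "five mountainside disappears": 1+3+3 = 7 ✓
Line 3: "deeply unbroken fence": 2+3+1 = 6 (expected 5)

Line 3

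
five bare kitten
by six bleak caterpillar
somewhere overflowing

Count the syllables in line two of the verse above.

Line two: by (1), six (1), bleak (1), caterpillar (4) → 7

7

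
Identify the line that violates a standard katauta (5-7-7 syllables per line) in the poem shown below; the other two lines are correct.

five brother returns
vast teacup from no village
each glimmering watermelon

Line 1: five(1) + brother(2) + returns(2) = 5 ✓
Line 2: vast(1) + teacup(2) + from(1) + no(1) + village(2) = 7 ✓
Line 3: each(1) + glimmering(3) + watermelon(4) = 8 (expected 7)

Line 3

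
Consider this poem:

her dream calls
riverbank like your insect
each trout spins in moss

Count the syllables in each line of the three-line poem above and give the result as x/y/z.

3/7/5

Line 1: "her dream calls": 1+1+1 = 3
Line 2: "riverbank like your insect": 3+1+1+2 = 7
Line 3: "each trout spins in moss": 1+1+1+1+1 = 5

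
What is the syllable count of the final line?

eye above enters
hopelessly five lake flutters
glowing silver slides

5

The final line: glowing(2) + silver(2) + slides(1) = 5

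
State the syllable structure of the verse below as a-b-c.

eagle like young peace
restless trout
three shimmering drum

5-3-5

Line 1: eagle (2), like (1), young (1), peace (1) → 5
Line 2: restless (2), trout (1) → 3
Line 3: three (1), shimmering (3), drum (1) → 5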